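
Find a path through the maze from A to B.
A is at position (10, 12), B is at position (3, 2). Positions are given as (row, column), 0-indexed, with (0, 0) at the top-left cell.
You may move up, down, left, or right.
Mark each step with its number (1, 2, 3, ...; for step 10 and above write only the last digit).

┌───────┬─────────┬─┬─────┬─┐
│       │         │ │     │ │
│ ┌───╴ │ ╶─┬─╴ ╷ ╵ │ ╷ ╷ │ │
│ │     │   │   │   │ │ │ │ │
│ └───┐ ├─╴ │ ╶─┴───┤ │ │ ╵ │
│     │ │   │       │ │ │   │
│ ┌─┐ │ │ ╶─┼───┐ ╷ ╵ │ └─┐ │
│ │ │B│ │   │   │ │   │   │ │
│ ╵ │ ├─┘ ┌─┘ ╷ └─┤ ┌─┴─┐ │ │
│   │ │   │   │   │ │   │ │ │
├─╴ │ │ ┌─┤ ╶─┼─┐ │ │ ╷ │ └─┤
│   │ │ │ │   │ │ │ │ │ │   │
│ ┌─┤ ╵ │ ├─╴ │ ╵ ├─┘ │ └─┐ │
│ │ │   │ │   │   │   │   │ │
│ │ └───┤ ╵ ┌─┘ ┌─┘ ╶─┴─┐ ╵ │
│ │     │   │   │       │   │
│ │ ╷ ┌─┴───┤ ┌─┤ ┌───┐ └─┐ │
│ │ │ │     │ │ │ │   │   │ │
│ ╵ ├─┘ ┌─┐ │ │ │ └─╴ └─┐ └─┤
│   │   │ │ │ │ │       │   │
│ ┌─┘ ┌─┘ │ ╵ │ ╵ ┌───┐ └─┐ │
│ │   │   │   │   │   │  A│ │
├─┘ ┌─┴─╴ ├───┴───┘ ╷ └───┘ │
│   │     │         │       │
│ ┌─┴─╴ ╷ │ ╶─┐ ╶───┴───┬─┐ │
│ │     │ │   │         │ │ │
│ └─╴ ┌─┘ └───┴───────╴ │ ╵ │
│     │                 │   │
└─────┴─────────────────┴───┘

Finding the shortest path from (10, 12) to (3, 2):
Path length: 55 steps
Directions: left → up → left → left → left → up → up → right → up → right → up → up → right → down → down → right → down → right → up → up → left → up → up → left → up → up → up → left → down → down → down → left → up → left → left → left → up → right → up → left → left → left → down → right → down → left → down → down → left → down → down → left → up → up → up

Solution:

┌───────┬─────────┬─┬─────┬─┐
│       │2 1 0 9  │ │8 7  │ │
│ ┌───╴ │ ╶─┬─╴ ╷ ╵ │ ╷ ╷ │ │
│ │     │3 4│7 8│   │9│6│ │ │
│ └───┐ ├─╴ │ ╶─┴───┤ │ │ ╵ │
│     │ │6 5│6 5 4 3│0│5│   │
│ ┌─┐ │ │ ╶─┼───┐ ╷ ╵ │ └─┐ │
│ │ │B│ │7  │   │ │2 1│4 3│ │
│ ╵ │ ├─┘ ┌─┘ ╷ └─┤ ┌─┴─┐ │ │
│   │4│9 8│   │   │ │2 3│2│ │
├─╴ │ │ ┌─┤ ╶─┼─┐ │ │ ╷ │ └─┤
│   │3│0│ │   │ │ │ │1│4│1 0│
│ ┌─┤ ╵ │ ├─╴ │ ╵ ├─┘ │ └─┐ │
│ │ │2 1│ │   │   │9 0│5 6│9│
│ │ └───┤ ╵ ┌─┘ ┌─┘ ╶─┴─┐ ╵ │
│ │     │   │   │7 8    │7 8│
│ │ ╷ ┌─┴───┤ ┌─┤ ┌───┐ └─┐ │
│ │ │ │     │ │ │6│   │   │ │
│ ╵ ├─┘ ┌─┐ │ │ │ └─╴ └─┐ └─┤
│   │   │ │ │ │ │5 4 3 2│   │
│ ┌─┘ ┌─┘ │ ╵ │ ╵ ┌───┐ └─┐ │
│ │   │   │   │   │   │1 A│ │
├─┘ ┌─┴─╴ ├───┴───┘ ╷ └───┘ │
│   │     │         │       │
│ ┌─┴─╴ ╷ │ ╶─┐ ╶───┴───┬─┐ │
│ │     │ │   │         │ │ │
│ └─╴ ┌─┘ └───┴───────╴ │ ╵ │
│     │                 │   │
└─────┴─────────────────┴───┘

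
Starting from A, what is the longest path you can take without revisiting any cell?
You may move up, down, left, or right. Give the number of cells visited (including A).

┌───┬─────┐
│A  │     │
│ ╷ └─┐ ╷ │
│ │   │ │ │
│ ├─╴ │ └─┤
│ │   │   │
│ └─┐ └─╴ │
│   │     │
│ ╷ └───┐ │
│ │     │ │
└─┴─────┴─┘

Finding longest simple path using DFS:
Start: (0, 0)
Longest path visits 14 cells
Path: A → right → down → right → down → down → right → right → up → left → up → up → right → down

Solution:

┌───┬─────┐
│A ↓│  ↱ ↓│
│ ╷ └─┐ ╷ │
│ │↳ ↓│↑│B│
│ ├─╴ │ └─┤
│ │  ↓│↑ ↰│
│ └─┐ └─╴ │
│   │↳ → ↑│
│ ╷ └───┐ │
│ │     │ │
└─┴─────┴─┘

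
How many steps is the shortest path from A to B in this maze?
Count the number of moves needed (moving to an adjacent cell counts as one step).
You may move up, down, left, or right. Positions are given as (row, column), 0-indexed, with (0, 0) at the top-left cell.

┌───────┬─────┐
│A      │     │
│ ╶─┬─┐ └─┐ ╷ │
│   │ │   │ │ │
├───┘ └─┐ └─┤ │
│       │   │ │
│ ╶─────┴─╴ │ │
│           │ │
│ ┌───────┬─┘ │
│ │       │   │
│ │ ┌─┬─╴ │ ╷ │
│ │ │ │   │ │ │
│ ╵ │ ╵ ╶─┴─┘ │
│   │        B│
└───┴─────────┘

Using BFS to find shortest path:
Start: (0, 0), End: (6, 6)
Path found:
(0,0) → (0,1) → (0,2) → (0,3) → (1,3) → (1,4) → (2,4) → (2,5) → (3,5) → (3,4) → (3,3) → (3,2) → (3,1) → (3,0) → (4,0) → (5,0) → (6,0) → (6,1) → (5,1) → (4,1) → (4,2) → (4,3) → (4,4) → (5,4) → (5,3) → (6,3) → (6,4) → (6,5) → (6,6)
Number of steps: 28

Solution:

┌───────┬─────┐
│A → → ↓│     │
│ ╶─┬─┐ └─┐ ╷ │
│   │ │↳ ↓│ │ │
├───┘ └─┐ └─┤ │
│       │↳ ↓│ │
│ ╶─────┴─╴ │ │
│↓ ← ← ← ← ↲│ │
│ ┌───────┬─┘ │
│↓│↱ → → ↓│   │
│ │ ┌─┬─╴ │ ╷ │
│↓│↑│ │↓ ↲│ │ │
│ ╵ │ ╵ ╶─┴─┘ │
│↳ ↑│  ↳ → → B│
└───┴─────────┘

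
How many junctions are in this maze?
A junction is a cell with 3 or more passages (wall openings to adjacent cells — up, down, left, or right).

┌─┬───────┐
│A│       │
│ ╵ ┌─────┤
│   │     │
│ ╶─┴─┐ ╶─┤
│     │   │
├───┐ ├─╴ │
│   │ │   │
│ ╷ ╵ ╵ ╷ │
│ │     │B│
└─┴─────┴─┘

Checking each cell for number of passages:

Junctions found (3+ passages):
  (1, 0): 3 passages
  (1, 3): 3 passages
  (3, 4): 3 passages
  (4, 2): 3 passages
Total junctions: 4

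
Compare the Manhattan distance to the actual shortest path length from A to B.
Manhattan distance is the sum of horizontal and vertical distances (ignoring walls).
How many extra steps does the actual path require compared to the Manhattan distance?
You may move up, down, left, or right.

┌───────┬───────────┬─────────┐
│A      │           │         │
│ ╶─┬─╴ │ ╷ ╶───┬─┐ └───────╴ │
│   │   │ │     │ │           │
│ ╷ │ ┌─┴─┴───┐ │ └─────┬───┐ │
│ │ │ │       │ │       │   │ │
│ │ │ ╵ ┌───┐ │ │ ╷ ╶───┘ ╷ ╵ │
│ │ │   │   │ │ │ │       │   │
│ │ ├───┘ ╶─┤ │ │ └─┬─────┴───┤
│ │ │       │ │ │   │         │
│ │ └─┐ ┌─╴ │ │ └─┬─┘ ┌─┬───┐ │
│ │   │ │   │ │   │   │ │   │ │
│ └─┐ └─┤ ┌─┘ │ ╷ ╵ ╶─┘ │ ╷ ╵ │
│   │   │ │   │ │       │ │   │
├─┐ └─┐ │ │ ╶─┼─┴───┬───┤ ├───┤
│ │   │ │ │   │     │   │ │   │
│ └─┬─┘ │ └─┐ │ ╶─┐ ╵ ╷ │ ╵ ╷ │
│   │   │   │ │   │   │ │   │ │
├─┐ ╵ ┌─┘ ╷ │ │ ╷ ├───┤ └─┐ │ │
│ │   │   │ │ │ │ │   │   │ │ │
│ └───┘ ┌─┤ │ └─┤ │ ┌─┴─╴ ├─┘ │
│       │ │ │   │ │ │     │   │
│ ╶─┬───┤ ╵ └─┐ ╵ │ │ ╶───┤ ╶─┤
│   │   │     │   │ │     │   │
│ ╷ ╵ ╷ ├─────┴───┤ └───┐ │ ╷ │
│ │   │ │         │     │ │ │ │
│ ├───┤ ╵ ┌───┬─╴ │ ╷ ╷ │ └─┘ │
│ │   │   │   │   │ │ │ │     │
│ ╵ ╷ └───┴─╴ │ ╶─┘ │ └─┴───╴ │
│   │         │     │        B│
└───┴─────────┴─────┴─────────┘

Manhattan distance: |14 - 0| + |14 - 0| = 28
Actual path length: 50
Extra steps: 50 - 28 = 22

Solution:

┌───────┬───────────┬─────────┐
│A → → ↓│           │         │
│ ╶─┬─╴ │ ╷ ╶───┬─┐ └───────╴ │
│   │↓ ↲│ │     │ │           │
│ ╷ │ ┌─┴─┴───┐ │ └─────┬───┐ │
│ │ │↓│↱ → → ↓│ │       │   │ │
│ │ │ ╵ ┌───┐ │ │ ╷ ╶───┘ ╷ ╵ │
│ │ │↳ ↑│   │↓│ │ │       │   │
│ │ ├───┘ ╶─┤ │ │ └─┬─────┴───┤
│ │ │       │↓│ │   │         │
│ │ └─┐ ┌─╴ │ │ └─┬─┘ ┌─┬───┐ │
│ │   │ │   │↓│   │   │ │   │ │
│ └─┐ └─┤ ┌─┘ │ ╷ ╵ ╶─┘ │ ╷ ╵ │
│   │   │ │↓ ↲│ │       │ │   │
├─┐ └─┐ │ │ ╶─┼─┴───┬───┤ ├───┤
│ │   │ │ │↳ ↓│↱ → ↓│↱ ↓│ │   │
│ └─┬─┘ │ └─┐ │ ╶─┐ ╵ ╷ │ ╵ ╷ │
│   │   │   │↓│↑ ↰│↳ ↑│↓│   │ │
├─┐ ╵ ┌─┘ ╷ │ │ ╷ ├───┤ └─┐ │ │
│ │   │   │ │↓│ │↑│   │↳ ↓│ │ │
│ └───┘ ┌─┤ │ └─┤ │ ┌─┴─╴ ├─┘ │
│       │ │ │↳ ↓│↑│ │↓ ← ↲│   │
│ ╶─┬───┤ ╵ └─┐ ╵ │ │ ╶───┤ ╶─┤
│   │   │     │↳ ↑│ │↳ → ↓│   │
│ ╷ ╵ ╷ ├─────┴───┤ └───┐ │ ╷ │
│ │   │ │         │     │↓│ │ │
│ ├───┤ ╵ ┌───┬─╴ │ ╷ ╷ │ └─┘ │
│ │   │   │   │   │ │ │ │↳ → ↓│
│ ╵ ╷ └───┴─╴ │ ╶─┘ │ └─┴───╴ │
│   │         │     │        B│
└───┴─────────┴─────┴─────────┘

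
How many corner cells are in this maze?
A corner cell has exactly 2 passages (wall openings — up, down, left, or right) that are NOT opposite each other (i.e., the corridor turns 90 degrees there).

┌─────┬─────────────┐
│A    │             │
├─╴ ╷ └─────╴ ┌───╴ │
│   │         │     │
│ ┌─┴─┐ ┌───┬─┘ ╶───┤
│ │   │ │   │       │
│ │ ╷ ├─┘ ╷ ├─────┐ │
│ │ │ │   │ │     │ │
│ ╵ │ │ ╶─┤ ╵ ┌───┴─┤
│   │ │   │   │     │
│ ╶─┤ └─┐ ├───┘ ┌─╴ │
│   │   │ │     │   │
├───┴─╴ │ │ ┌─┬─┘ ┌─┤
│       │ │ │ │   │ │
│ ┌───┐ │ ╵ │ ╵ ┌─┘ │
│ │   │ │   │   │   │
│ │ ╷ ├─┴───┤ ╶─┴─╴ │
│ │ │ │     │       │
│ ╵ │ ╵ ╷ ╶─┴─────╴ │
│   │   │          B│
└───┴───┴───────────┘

Counting corner cells (2 non-opposite passages):
Total corners: 46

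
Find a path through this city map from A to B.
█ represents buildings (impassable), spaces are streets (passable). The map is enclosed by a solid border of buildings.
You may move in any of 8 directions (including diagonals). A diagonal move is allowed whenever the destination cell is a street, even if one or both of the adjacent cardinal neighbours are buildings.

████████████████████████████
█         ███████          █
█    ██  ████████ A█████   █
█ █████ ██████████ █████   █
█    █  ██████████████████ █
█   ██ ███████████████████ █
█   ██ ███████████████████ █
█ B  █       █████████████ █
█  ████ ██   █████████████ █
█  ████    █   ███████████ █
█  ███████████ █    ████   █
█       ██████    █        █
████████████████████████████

Finding the shortest path from A to B:
Movement: 8-directional
Path length: 47 steps
Directions: up-right → right → right → right → right → down-right → down-right → down-right → down → down → down → down → down → down-left → left → down-left → left → left → left → left → up-left → left → left → down-left → up-left → up-left → left → up-left → left → up-left → left → left → up-left → up → up → up-right → up → up-left → left → left → left → down-left → down-left → down → down → down → down-right

Solution:

████████████████████████████
█  ↙←←←   ███████  →→→→↘   █
█ ↙  ██↖ ████████ A█████↘  █
█↓█████↑██████████ █████ ↘ █
█↓   █↗ ██████████████████↓█
█↓  ██↑███████████████████↓█
█↘  ██↑███████████████████↓█
█ B  █ ↖←←   █████████████↓█
█  ████ ██↖← █████████████↓█
█  ████    █↖← ███████████↙█
█  ███████████↖█↙←← ████↙← █
█       ██████ ↖  █↖←←←←   █
████████████████████████████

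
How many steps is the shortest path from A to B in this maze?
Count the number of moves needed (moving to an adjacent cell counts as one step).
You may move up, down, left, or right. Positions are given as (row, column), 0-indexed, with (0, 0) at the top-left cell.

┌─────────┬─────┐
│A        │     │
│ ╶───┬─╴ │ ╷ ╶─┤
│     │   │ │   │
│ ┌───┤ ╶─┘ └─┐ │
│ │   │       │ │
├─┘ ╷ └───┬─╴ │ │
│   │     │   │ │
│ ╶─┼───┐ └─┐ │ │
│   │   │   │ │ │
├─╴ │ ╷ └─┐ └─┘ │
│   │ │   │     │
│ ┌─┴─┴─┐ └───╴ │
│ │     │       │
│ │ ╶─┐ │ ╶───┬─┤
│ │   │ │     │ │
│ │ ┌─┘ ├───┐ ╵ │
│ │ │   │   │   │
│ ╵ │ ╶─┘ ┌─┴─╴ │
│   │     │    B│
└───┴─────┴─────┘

Using BFS to find shortest path:
Start: (0, 0), End: (9, 7)
Path found:
(0,0) → (0,1) → (0,2) → (0,3) → (0,4) → (1,4) → (1,3) → (2,3) → (2,4) → (2,5) → (1,5) → (0,5) → (0,6) → (1,6) → (1,7) → (2,7) → (3,7) → (4,7) → (5,7) → (6,7) → (6,6) → (6,5) → (6,4) → (7,4) → (7,5) → (7,6) → (8,6) → (8,7) → (9,7)
Number of steps: 28

Solution:

┌─────────┬─────┐
│A → → → ↓│↱ ↓  │
│ ╶───┬─╴ │ ╷ ╶─┤
│     │↓ ↲│↑│↳ ↓│
│ ┌───┤ ╶─┘ └─┐ │
│ │   │↳ → ↑  │↓│
├─┘ ╷ └───┬─╴ │ │
│   │     │   │↓│
│ ╶─┼───┐ └─┐ │ │
│   │   │   │ │↓│
├─╴ │ ╷ └─┐ └─┘ │
│   │ │   │    ↓│
│ ┌─┴─┴─┐ └───╴ │
│ │     │↓ ← ← ↲│
│ │ ╶─┐ │ ╶───┬─┤
│ │   │ │↳ → ↓│ │
│ │ ┌─┘ ├───┐ ╵ │
│ │ │   │   │↳ ↓│
│ ╵ │ ╶─┘ ┌─┴─╴ │
│   │     │    B│
└───┴─────┴─────┘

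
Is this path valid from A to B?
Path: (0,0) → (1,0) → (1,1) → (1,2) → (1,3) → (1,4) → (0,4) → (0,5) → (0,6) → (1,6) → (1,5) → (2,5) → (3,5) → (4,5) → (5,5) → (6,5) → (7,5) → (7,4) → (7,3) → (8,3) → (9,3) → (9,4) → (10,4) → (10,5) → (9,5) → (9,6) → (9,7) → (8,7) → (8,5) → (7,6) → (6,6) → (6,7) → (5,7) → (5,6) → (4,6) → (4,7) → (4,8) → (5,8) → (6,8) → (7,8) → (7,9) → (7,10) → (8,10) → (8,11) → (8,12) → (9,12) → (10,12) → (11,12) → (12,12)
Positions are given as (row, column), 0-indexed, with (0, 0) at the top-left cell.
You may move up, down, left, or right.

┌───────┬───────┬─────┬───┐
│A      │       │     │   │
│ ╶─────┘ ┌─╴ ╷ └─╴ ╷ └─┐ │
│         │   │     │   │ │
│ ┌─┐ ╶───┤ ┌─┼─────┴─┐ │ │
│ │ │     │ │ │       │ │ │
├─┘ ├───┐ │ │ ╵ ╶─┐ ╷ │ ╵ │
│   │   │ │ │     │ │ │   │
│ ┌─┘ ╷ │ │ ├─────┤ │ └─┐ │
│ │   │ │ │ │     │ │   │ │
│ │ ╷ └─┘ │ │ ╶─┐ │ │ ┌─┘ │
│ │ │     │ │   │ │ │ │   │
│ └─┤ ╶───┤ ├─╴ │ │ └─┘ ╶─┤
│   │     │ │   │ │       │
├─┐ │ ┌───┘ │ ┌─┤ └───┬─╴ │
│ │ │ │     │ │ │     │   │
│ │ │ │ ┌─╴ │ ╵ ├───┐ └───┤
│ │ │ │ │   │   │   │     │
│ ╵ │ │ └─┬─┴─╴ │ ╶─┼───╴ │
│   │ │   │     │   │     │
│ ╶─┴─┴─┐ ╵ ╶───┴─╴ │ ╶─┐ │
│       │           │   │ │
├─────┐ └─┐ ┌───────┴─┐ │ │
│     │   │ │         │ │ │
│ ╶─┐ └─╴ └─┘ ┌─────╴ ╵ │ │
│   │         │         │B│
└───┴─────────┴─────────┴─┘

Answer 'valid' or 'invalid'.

Checking path validity:
Result: Invalid move at step 28: cannot move from (8, 7) to (8, 5).

invalid

Correct solution:

┌───────┬───────┬─────┬───┐
│A      │↱ → ↓  │     │   │
│ ╶─────┘ ┌─╴ ╷ └─╴ ╷ └─┐ │
│↳ → → → ↑│↓ ↲│     │   │ │
│ ┌─┐ ╶───┤ ┌─┼─────┴─┐ │ │
│ │ │     │↓│ │       │ │ │
├─┘ ├───┐ │ │ ╵ ╶─┐ ╷ │ ╵ │
│   │   │ │↓│     │ │ │   │
│ ┌─┘ ╷ │ │ ├─────┤ │ └─┐ │
│ │   │ │ │↓│↱ → ↓│ │   │ │
│ │ ╷ └─┘ │ │ ╶─┐ │ │ ┌─┘ │
│ │ │     │↓│↑ ↰│↓│ │ │   │
│ └─┤ ╶───┤ ├─╴ │ │ └─┘ ╶─┤
│   │     │↓│↱ ↑│↓│       │
├─┐ │ ┌───┘ │ ┌─┤ └───┬─╴ │
│ │ │ │↓ ← ↲│↑│ │↳ → ↓│   │
│ │ │ │ ┌─╴ │ ╵ ├───┐ └───┤
│ │ │ │↓│   │↑ ↰│   │↳ → ↓│
│ ╵ │ │ └─┬─┴─╴ │ ╶─┼───╴ │
│   │ │↳ ↓│↱ → ↑│   │    ↓│
│ ╶─┴─┴─┐ ╵ ╶───┴─╴ │ ╶─┐ │
│       │↳ ↑        │   │↓│
├─────┐ └─┐ ┌───────┴─┐ │ │
│     │   │ │         │ │↓│
│ ╶─┐ └─╴ └─┘ ┌─────╴ ╵ │ │
│   │         │         │B│
└───┴─────────┴─────────┴─┘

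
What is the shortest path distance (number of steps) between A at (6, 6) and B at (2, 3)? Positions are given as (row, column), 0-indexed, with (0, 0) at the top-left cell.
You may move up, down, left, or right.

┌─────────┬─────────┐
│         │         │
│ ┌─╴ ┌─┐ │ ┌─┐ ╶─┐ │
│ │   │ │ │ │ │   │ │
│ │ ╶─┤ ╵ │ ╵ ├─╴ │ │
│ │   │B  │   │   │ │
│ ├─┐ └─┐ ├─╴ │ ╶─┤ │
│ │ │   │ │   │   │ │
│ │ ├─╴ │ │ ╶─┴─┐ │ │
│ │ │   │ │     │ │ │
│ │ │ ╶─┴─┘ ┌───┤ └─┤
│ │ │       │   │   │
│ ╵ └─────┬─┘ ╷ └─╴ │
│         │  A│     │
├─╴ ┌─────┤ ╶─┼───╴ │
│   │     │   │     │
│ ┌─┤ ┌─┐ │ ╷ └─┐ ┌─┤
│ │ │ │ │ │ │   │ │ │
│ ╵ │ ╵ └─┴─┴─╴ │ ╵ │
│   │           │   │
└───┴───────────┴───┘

Finding path from (6, 6) to (2, 3):
Path: (6,6) → (5,6) → (5,7) → (6,7) → (6,8) → (6,9) → (5,9) → (5,8) → (4,8) → (3,8) → (3,7) → (2,7) → (2,8) → (1,8) → (1,7) → (0,7) → (0,6) → (0,5) → (1,5) → (2,5) → (2,6) → (3,6) → (3,5) → (4,5) → (5,5) → (5,4) → (5,3) → (5,2) → (4,2) → (4,3) → (3,3) → (3,2) → (2,2) → (2,1) → (1,1) → (1,2) → (0,2) → (0,3) → (0,4) → (1,4) → (2,4) → (2,3)
Distance: 41 steps

Solution:

┌─────────┬─────────┐
│    ↱ → ↓│↓ ← ↰    │
│ ┌─╴ ┌─┐ │ ┌─┐ ╶─┐ │
│ │↱ ↑│ │↓│↓│ │↑ ↰│ │
│ │ ╶─┤ ╵ │ ╵ ├─╴ │ │
│ │↑ ↰│B ↲│↳ ↓│↱ ↑│ │
│ ├─┐ └─┐ ├─╴ │ ╶─┤ │
│ │ │↑ ↰│ │↓ ↲│↑ ↰│ │
│ │ ├─╴ │ │ ╶─┴─┐ │ │
│ │ │↱ ↑│ │↓    │↑│ │
│ │ │ ╶─┴─┘ ┌───┤ └─┤
│ │ │↑ ← ← ↲│↱ ↓│↑ ↰│
│ ╵ └─────┬─┘ ╷ └─╴ │
│         │  A│↳ → ↑│
├─╴ ┌─────┤ ╶─┼───╴ │
│   │     │   │     │
│ ┌─┤ ┌─┐ │ ╷ └─┐ ┌─┤
│ │ │ │ │ │ │   │ │ │
│ ╵ │ ╵ └─┴─┴─╴ │ ╵ │
│   │           │   │
└───┴───────────┴───┘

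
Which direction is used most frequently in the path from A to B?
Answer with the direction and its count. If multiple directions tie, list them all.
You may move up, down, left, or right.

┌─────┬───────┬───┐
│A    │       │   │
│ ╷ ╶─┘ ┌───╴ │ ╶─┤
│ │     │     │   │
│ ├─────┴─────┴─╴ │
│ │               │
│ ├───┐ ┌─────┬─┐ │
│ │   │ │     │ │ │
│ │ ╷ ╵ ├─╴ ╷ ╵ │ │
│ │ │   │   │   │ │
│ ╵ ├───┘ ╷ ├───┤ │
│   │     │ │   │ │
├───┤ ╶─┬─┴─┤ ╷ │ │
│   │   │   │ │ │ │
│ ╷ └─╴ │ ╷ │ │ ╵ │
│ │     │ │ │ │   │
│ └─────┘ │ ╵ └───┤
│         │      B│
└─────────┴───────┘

Directions: down, down, down, down, down, right, up, up, right, down, right, up, up, right, right, right, right, right, down, down, down, down, down, left, up, up, left, down, down, down, right, right
Counts: {'down': 14, 'right': 10, 'up': 6, 'left': 2}
Most common: down (14 times)

Solution:

┌─────┬───────┬───┐
│A    │       │   │
│ ╷ ╶─┘ ┌───╴ │ ╶─┤
│↓│     │     │   │
│ ├─────┴─────┴─╴ │
│↓│    ↱ → → → → ↓│
│ ├───┐ ┌─────┬─┐ │
│↓│↱ ↓│↑│     │ │↓│
│ │ ╷ ╵ ├─╴ ╷ ╵ │ │
│↓│↑│↳ ↑│   │   │↓│
│ ╵ ├───┘ ╷ ├───┤ │
│↳ ↑│     │ │↓ ↰│↓│
├───┤ ╶─┬─┴─┤ ╷ │ │
│   │   │   │↓│↑│↓│
│ ╷ └─╴ │ ╷ │ │ ╵ │
│ │     │ │ │↓│↑ ↲│
│ └─────┘ │ ╵ └───┤
│         │  ↳ → B│
└─────────┴───────┘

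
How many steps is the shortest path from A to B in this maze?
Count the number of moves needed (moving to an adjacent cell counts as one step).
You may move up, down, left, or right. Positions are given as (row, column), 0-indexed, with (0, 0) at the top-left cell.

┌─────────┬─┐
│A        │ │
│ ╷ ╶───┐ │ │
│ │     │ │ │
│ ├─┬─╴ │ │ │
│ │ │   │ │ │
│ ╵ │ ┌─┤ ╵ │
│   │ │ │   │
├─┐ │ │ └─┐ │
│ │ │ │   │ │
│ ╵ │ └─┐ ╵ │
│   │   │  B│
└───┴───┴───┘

Using BFS to find shortest path:
Start: (0, 0), End: (5, 5)
Path found:
(0,0) → (0,1) → (0,2) → (0,3) → (0,4) → (1,4) → (2,4) → (3,4) → (3,5) → (4,5) → (5,5)
Number of steps: 10

Solution:

┌─────────┬─┐
│A → → → ↓│ │
│ ╷ ╶───┐ │ │
│ │     │↓│ │
│ ├─┬─╴ │ │ │
│ │ │   │↓│ │
│ ╵ │ ┌─┤ ╵ │
│   │ │ │↳ ↓│
├─┐ │ │ └─┐ │
│ │ │ │   │↓│
│ ╵ │ └─┐ ╵ │
│   │   │  B│
└───┴───┴───┘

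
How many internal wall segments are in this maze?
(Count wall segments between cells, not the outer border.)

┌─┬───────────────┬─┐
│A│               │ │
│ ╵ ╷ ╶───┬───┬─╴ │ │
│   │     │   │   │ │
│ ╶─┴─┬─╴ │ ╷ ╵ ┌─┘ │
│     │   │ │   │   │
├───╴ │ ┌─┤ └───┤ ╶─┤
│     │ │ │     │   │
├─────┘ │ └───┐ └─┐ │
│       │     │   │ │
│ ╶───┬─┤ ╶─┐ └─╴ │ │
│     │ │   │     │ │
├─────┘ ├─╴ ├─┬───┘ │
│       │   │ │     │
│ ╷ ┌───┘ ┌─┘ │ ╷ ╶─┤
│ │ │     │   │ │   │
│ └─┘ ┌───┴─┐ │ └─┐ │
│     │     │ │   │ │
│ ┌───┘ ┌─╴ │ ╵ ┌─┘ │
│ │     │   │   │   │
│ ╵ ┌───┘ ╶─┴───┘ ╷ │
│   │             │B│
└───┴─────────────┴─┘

Counting internal wall segments:
Total internal walls: 90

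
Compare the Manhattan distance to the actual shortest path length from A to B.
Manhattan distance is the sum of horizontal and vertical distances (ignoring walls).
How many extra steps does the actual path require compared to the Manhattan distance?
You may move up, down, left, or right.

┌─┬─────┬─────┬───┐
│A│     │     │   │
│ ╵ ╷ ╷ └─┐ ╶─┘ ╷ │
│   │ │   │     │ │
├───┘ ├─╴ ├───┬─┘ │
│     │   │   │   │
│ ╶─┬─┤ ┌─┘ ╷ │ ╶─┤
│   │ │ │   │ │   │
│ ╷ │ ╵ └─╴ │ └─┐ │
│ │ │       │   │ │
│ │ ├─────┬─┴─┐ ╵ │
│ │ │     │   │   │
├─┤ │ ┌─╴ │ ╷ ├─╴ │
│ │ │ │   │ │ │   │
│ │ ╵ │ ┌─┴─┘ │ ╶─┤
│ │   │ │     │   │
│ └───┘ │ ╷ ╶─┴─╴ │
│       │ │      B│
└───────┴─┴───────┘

Manhattan distance: |8 - 0| + |8 - 0| = 16
Actual path length: 26
Extra steps: 26 - 16 = 10

Solution:

┌─┬─────┬─────┬───┐
│A│↱ → ↓│     │   │
│ ╵ ╷ ╷ └─┐ ╶─┘ ╷ │
│↳ ↑│ │↳ ↓│     │ │
├───┘ ├─╴ ├───┬─┘ │
│     │↓ ↲│↱ ↓│   │
│ ╶─┬─┤ ┌─┘ ╷ │ ╶─┤
│   │ │↓│  ↑│↓│   │
│ ╷ │ ╵ └─╴ │ └─┐ │
│ │ │  ↳ → ↑│↳ ↓│ │
│ │ ├─────┬─┴─┐ ╵ │
│ │ │     │   │↳ ↓│
├─┤ │ ┌─╴ │ ╷ ├─╴ │
│ │ │ │   │ │ │↓ ↲│
│ │ ╵ │ ┌─┴─┘ │ ╶─┤
│ │   │ │     │↳ ↓│
│ └───┘ │ ╷ ╶─┴─╴ │
│       │ │      B│
└───────┴─┴───────┘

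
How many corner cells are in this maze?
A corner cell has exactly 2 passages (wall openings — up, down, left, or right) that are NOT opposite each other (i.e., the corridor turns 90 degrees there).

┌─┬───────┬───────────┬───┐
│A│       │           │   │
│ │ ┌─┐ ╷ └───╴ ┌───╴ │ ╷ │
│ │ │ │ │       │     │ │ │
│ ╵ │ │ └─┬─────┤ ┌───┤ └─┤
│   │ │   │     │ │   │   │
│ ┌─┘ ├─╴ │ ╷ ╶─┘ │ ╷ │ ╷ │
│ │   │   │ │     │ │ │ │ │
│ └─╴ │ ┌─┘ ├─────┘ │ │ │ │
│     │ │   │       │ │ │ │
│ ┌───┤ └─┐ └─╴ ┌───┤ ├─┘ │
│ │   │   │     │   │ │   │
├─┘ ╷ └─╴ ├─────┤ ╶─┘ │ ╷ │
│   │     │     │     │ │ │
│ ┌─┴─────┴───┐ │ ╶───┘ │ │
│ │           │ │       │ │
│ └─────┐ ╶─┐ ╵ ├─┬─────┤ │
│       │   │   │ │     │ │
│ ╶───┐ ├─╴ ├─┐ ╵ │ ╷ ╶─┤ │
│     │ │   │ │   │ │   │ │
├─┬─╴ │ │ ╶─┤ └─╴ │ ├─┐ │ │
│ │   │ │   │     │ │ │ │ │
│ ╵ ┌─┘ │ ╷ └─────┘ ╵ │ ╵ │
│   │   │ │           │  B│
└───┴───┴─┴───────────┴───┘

Counting corner cells (2 non-opposite passages):
Total corners: 63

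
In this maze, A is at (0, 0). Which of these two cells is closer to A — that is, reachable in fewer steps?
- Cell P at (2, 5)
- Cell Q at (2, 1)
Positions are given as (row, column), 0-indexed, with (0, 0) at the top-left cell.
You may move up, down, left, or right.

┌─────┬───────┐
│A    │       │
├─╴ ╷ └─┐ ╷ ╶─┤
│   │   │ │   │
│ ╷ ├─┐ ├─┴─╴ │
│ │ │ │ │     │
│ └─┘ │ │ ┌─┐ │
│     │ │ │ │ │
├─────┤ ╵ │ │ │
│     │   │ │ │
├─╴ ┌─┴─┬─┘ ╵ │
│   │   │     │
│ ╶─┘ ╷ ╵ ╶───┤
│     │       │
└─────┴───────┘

Shortest path A → P at (2, 5): 11 steps
Shortest path A → Q at (2, 1): 3 steps

Q is closer (3 steps vs 11 steps).

Path to P:

┌─────┬───────┐
│A → ↓│       │
├─╴ ╷ └─┐ ╷ ╶─┤
│   │↳ ↓│ │   │
│ ╷ ├─┐ ├─┴─╴ │
│ │ │ │↓│↱ P  │
│ └─┘ │ │ ┌─┐ │
│     │↓│↑│ │ │
├─────┤ ╵ │ │ │
│     │↳ ↑│ │ │
├─╴ ┌─┴─┬─┘ ╵ │
│   │   │     │
│ ╶─┘ ╷ ╵ ╶───┤
│     │       │
└─────┴───────┘

Path to Q:

┌─────┬───────┐
│A ↓  │       │
├─╴ ╷ └─┐ ╷ ╶─┤
│  ↓│   │ │   │
│ ╷ ├─┐ ├─┴─╴ │
│ │Q│ │ │     │
│ └─┘ │ │ ┌─┐ │
│     │ │ │ │ │
├─────┤ ╵ │ │ │
│     │   │ │ │
├─╴ ┌─┴─┬─┘ ╵ │
│   │   │     │
│ ╶─┘ ╷ ╵ ╶───┤
│     │       │
└─────┴───────┘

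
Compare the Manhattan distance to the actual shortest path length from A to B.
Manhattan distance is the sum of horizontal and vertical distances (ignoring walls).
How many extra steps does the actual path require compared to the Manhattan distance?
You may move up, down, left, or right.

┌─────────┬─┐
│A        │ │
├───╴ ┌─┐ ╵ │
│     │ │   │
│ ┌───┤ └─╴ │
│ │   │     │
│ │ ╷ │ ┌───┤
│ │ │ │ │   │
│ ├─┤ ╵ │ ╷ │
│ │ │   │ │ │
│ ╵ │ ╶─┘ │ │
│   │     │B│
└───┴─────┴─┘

Manhattan distance: |5 - 0| + |5 - 0| = 10
Actual path length: 20
Extra steps: 20 - 10 = 10

Solution:

┌─────────┬─┐
│A → → → ↓│ │
├───╴ ┌─┐ ╵ │
│     │ │↳ ↓│
│ ┌───┤ └─╴ │
│ │   │↓ ← ↲│
│ │ ╷ │ ┌───┤
│ │ │ │↓│↱ ↓│
│ ├─┤ ╵ │ ╷ │
│ │ │↓ ↲│↑│↓│
│ ╵ │ ╶─┘ │ │
│   │↳ → ↑│B│
└───┴─────┴─┘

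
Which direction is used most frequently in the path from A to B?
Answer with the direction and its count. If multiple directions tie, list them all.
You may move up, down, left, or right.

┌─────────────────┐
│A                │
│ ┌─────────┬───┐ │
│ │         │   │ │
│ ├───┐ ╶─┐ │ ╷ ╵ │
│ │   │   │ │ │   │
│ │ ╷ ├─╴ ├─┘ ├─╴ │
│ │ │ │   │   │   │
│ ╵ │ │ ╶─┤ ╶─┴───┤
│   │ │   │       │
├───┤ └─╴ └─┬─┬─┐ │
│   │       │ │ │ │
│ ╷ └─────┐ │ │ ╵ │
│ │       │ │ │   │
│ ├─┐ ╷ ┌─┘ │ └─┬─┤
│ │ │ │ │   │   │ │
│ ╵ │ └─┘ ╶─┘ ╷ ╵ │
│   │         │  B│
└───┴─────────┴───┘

Directions: down, down, down, down, right, up, up, right, down, down, down, right, right, right, down, down, left, down, right, right, up, right, down, right
Counts: {'down': 11, 'right': 9, 'up': 3, 'left': 1}
Most common: down (11 times)

Solution:

┌─────────────────┐
│A                │
│ ┌─────────┬───┐ │
│↓│         │   │ │
│ ├───┐ ╶─┐ │ ╷ ╵ │
│↓│↱ ↓│   │ │ │   │
│ │ ╷ ├─╴ ├─┘ ├─╴ │
│↓│↑│↓│   │   │   │
│ ╵ │ │ ╶─┤ ╶─┴───┤
│↳ ↑│↓│   │       │
├───┤ └─╴ └─┬─┬─┐ │
│   │↳ → → ↓│ │ │ │
│ ╷ └─────┐ │ │ ╵ │
│ │       │↓│ │   │
│ ├─┐ ╷ ┌─┘ │ └─┬─┤
│ │ │ │ │↓ ↲│↱ ↓│ │
│ ╵ │ └─┘ ╶─┘ ╷ ╵ │
│   │    ↳ → ↑│↳ B│
└───┴─────────┴───┘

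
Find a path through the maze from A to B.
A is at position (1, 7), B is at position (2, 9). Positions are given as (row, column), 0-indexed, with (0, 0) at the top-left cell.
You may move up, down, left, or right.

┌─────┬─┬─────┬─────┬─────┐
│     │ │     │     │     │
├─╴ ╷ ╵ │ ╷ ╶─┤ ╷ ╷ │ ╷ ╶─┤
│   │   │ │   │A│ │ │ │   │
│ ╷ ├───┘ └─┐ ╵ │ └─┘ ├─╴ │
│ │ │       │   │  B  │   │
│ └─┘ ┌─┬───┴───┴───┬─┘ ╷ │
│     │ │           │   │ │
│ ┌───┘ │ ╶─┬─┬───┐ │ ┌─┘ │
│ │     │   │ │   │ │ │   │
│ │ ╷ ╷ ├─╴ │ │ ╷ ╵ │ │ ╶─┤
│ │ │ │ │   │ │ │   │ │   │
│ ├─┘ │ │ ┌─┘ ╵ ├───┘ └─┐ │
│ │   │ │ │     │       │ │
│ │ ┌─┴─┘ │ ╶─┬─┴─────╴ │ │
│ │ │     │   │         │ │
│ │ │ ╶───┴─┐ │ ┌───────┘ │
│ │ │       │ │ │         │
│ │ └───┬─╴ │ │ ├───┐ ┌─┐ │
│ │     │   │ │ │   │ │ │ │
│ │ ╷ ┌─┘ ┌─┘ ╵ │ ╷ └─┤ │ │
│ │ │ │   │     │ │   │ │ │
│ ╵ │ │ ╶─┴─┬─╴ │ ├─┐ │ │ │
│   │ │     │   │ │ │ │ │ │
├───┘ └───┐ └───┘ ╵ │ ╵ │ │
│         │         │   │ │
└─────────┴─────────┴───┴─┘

Finding the shortest path from (1, 7) to (2, 9):
Path length: 5 steps
Directions: up → right → down → down → right

Solution:

┌─────┬─┬─────┬─────┬─────┐
│     │ │     │↱ ↓  │     │
├─╴ ╷ ╵ │ ╷ ╶─┤ ╷ ╷ │ ╷ ╶─┤
│   │   │ │   │A│↓│ │ │   │
│ ╷ ├───┘ └─┐ ╵ │ └─┘ ├─╴ │
│ │ │       │   │↳ B  │   │
│ └─┘ ┌─┬───┴───┴───┬─┘ ╷ │
│     │ │           │   │ │
│ ┌───┘ │ ╶─┬─┬───┐ │ ┌─┘ │
│ │     │   │ │   │ │ │   │
│ │ ╷ ╷ ├─╴ │ │ ╷ ╵ │ │ ╶─┤
│ │ │ │ │   │ │ │   │ │   │
│ ├─┘ │ │ ┌─┘ ╵ ├───┘ └─┐ │
│ │   │ │ │     │       │ │
│ │ ┌─┴─┘ │ ╶─┬─┴─────╴ │ │
│ │ │     │   │         │ │
│ │ │ ╶───┴─┐ │ ┌───────┘ │
│ │ │       │ │ │         │
│ │ └───┬─╴ │ │ ├───┐ ┌─┐ │
│ │     │   │ │ │   │ │ │ │
│ │ ╷ ┌─┘ ┌─┘ ╵ │ ╷ └─┤ │ │
│ │ │ │   │     │ │   │ │ │
│ ╵ │ │ ╶─┴─┬─╴ │ ├─┐ │ │ │
│   │ │     │   │ │ │ │ │ │
├───┘ └───┐ └───┘ ╵ │ ╵ │ │
│         │         │   │ │
└─────────┴─────────┴───┴─┘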